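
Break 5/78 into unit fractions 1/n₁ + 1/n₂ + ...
1/16 + 1/624

Greedy algorithm:
5/78: ceiling(78/5) = 16, use 1/16
1/624: ceiling(624/1) = 624, use 1/624
Result: 5/78 = 1/16 + 1/624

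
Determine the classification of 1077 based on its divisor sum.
deficient

Proper divisors of 1077: sum = 1 + 3 + 359 = 363
Since 363 < 1077, 1077 is deficient.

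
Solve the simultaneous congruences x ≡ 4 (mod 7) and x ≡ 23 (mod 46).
207

Using Chinese Remainder Theorem:
M = 7 × 46 = 322
M1 = 46, M2 = 7
y1 = 46^(-1) mod 7 = 2
y2 = 7^(-1) mod 46 = 33
x = (4×46×2 + 23×7×33) mod 322 = 207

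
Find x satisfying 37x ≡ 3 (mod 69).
x ≡ 15 (mod 69)

gcd(37, 69) = 1, which divides 3, so solutions exist.
Find 37^(-1) mod 69 by the extended Euclidean algorithm:
69 = 1 × 37 + 32  ⟹  32 = (1)·69 + (-1)·37
37 = 1 × 32 + 5  ⟹  5 = (-1)·69 + (2)·37
32 = 6 × 5 + 2  ⟹  2 = (7)·69 + (-13)·37
5 = 2 × 2 + 1  ⟹  1 = (-15)·69 + (28)·37
So (28)·37 ≡ 1 (mod 69), i.e. 37^(-1) ≡ 28 (mod 69).
x ≡ 28 × 3 = 84 ≡ 15 (mod 69).
Check: 37 × 15 = 555 ≡ 3 (mod 69).
Unique solution: x ≡ 15 (mod 69)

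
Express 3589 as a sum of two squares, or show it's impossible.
15² + 58² (a=15, b=58)

Factorization: 3589 = 37 × 97
By Fermat: n is sum of two squares iff every prime p ≡ 3 (mod 4) appears to even power.
All primes ≡ 3 (mod 4) appear to even power.
Search a = 0, 1, 2, … for 3589 - a² a perfect square: first hit at a = 15: 3589 - 225 = 3364 = 58².
3589 = 15² + 58² = 225 + 3364 ✓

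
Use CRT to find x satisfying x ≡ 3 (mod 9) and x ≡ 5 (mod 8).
21

Using Chinese Remainder Theorem:
M = 9 × 8 = 72
M1 = 8, M2 = 9
y1 = 8^(-1) mod 9 = 8
y2 = 9^(-1) mod 8 = 1
x = (3×8×8 + 5×9×1) mod 72 = 21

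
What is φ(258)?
84

258 = 2 × 3 × 43
φ(n) = n × ∏(1 - 1/p) for each prime p dividing n
φ(258) = 258 × (1 - 1/2) × (1 - 1/3) × (1 - 1/43) = 84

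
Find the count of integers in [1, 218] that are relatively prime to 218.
108

218 = 2 × 109
φ(n) = n × ∏(1 - 1/p) for each prime p dividing n
φ(218) = 218 × (1 - 1/2) × (1 - 1/109) = 108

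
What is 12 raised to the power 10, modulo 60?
24

Repeated squaring. Binary of 10 = 1010.
12^1 ≡ 12 (mod 60); 12^2 ≡ 24 (mod 60); 12^4 ≡ 36 (mod 60); 12^8 ≡ 36 (mod 60)
12^10 = 12^2 × 12^8 ≡ 24 (mod 60)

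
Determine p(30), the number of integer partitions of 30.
5604

p(n) counts ways to write n as a sum of positive integers (order ignored).
Euler's pentagonal recurrence: p(k) = p(k-1) + p(k-2) - p(k-5) - p(k-7) + p(k-12) + p(k-15) - ... (offsets j(3j∓1)/2, signs ++--, p(0)=1, p(<0)=0).
DP table for k = 0..29: p(0)=1, p(1)=1, p(2)=2, p(3)=3, p(4)=5, p(5)=7, p(6)=11, p(7)=15, p(8)=22, p(9)=30, p(10)=42, p(11)=56, p(12)=77, p(13)=101, p(14)=135, p(15)=176, p(16)=231, p(17)=297, p(18)=385, p(19)=490, p(20)=627, p(21)=792, p(22)=1002, p(23)=1255, p(24)=1575, p(25)=1958, p(26)=2436, p(27)=3010, p(28)=3718, p(29)=4565.
Final step: p(30) = p(29) + p(28) - p(25) - p(23) + p(18) + p(15) - p(8) - p(4)
= 4565 + 3718 - 1958 - 1255 + 385 + 176 - 22 - 5
= 5604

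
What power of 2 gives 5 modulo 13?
9

Baby-step giant-step with step n = ⌈√13⌉ = 4.
Baby steps 2^j mod 13 (j:value) for j=0..3: 0:1, 1:2, 2:4, 3:8.
Giant-step multiplier: 2^(-4) ≡ 2^(12-4) = 2^8 ≡ 9 (mod 13).
Giant steps γ_i = 5·9^i mod 13: γ_0=5, γ_1=6, γ_2=2 (in table at j=1).
x = i·n + j = 2·4 + 1 = 9.
Check: 2^9 ≡ 5 (mod 13).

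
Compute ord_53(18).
52

53 is prime, so ord(18) divides φ(53) = 52.
Divisors of 52: 1, 2, 4, 13, 26, 52.
Repeated squaring: 18^1 ≡ 18, 18^2 ≡ 6, 18^4 ≡ 36, 18^8 ≡ 24, 18^16 ≡ 46, 18^32 ≡ 49 (mod 53).
Test 18^d mod 53 for each divisor d in increasing order:
18^1 ≡ 18
18^2 ≡ 6
18^4 ≡ 36
18^13 = 18^8·18^4·18^1 ≡ 23
18^26 = 18^16·18^8·18^2 ≡ 52
18^52 = 18^32·18^16·18^4 ≡ 1  ← first divisor giving 1
The order is 52.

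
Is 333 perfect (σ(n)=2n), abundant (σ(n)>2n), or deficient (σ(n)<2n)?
deficient

Proper divisors of 333: sum = 1 + 3 + 9 + 37 + 111 = 161
Since 161 < 333, 333 is deficient.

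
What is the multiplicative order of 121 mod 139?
69

139 is prime, so ord(121) divides φ(139) = 138.
Divisors of 138: 1, 2, 3, 6, 23, 46, 69, 138.
Repeated squaring: 121^1 ≡ 121, 121^2 ≡ 46, 121^4 ≡ 31, 121^8 ≡ 127, 121^16 ≡ 5, 121^32 ≡ 25, 121^64 ≡ 69, 121^128 ≡ 35 (mod 139).
Test 121^d mod 139 for each divisor d in increasing order:
121^1 ≡ 121
121^2 ≡ 46
121^3 = 121^2·121^1 ≡ 6
121^6 = 121^4·121^2 ≡ 36
121^23 = 121^16·121^4·121^2·121^1 ≡ 96
121^46 = 121^32·121^8·121^4·121^2 ≡ 42
121^69 = 121^64·121^4·121^1 ≡ 1  ← first divisor giving 1
The order is 69.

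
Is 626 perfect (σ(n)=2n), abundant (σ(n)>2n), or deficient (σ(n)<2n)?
deficient

Proper divisors of 626: sum = 1 + 2 + 313 = 316
Since 316 < 626, 626 is deficient.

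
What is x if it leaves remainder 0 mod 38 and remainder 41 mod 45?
266

Using Chinese Remainder Theorem:
M = 38 × 45 = 1710
M1 = 45, M2 = 38
y1 = 45^(-1) mod 38 = 11
y2 = 38^(-1) mod 45 = 32
x = (0×45×11 + 41×38×32) mod 1710 = 266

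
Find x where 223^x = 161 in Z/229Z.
216

Baby-step giant-step with step n = ⌈√229⌉ = 16.
Baby steps 223^j mod 229 (j:value) for j=0..15: 0:1, 1:223, 2:36, 3:13, 4:151, 5:10, 6:169, 7:131, 8:130, 9:136, 10:100, 11:87, 12:165, 13:155, 14:215, 15:84.
Giant-step multiplier: 223^(-16) ≡ 223^(228-16) = 223^212 ≡ 224 (mod 229).
Giant steps γ_i = 161·224^i mod 229: γ_0=161, γ_1=111, γ_2=132, γ_3=27, γ_4=94, γ_5=217, γ_6=60, γ_7=158, γ_8=126, γ_9=57, γ_10=173, γ_11=51, γ_12=203, γ_13=130 (in table at j=8).
x = i·n + j = 13·16 + 8 = 216.
Check: 223^216 ≡ 161 (mod 229).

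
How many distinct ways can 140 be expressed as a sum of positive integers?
15065878135

p(n) counts ways to write n as a sum of positive integers (order ignored).
Euler's pentagonal recurrence: p(k) = p(k-1) + p(k-2) - p(k-5) - p(k-7) + p(k-12) + p(k-15) - ... (offsets j(3j∓1)/2, signs ++--, p(0)=1, p(<0)=0).
DP table for k = 0..139: p(0)=1, p(1)=1, p(2)=2, p(3)=3, p(4)=5, p(5)=7, p(6)=11, p(7)=15, p(8)=22, p(9)=30, p(10)=42, p(11)=56, p(12)=77, p(13)=101, p(14)=135, p(15)=176, p(16)=231, p(17)=297, p(18)=385, p(19)=490, p(20)=627, p(21)=792, p(22)=1002, p(23)=1255, p(24)=1575, p(25)=1958, p(26)=2436, p(27)=3010, p(28)=3718, p(29)=4565, p(30)=5604, p(31)=6842, p(32)=8349, p(33)=10143, p(34)=12310, p(35)=14883, p(36)=17977, p(37)=21637, p(38)=26015, p(39)=31185, p(40)=37338, p(41)=44583, p(42)=53174, p(43)=63261, p(44)=75175, p(45)=89134, p(46)=105558, p(47)=124754, p(48)=147273, p(49)=173525, p(50)=204226, p(51)=239943, p(52)=281589, p(53)=329931, p(54)=386155, p(55)=451276, p(56)=526823, p(57)=614154, p(58)=715220, p(59)=831820, p(60)=966467, p(61)=1121505, p(62)=1300156, p(63)=1505499, p(64)=1741630, p(65)=2012558, p(66)=2323520, p(67)=2679689, p(68)=3087735, p(69)=3554345, p(70)=4087968, p(71)=4697205, p(72)=5392783, p(73)=6185689, p(74)=7089500, p(75)=8118264, p(76)=9289091, p(77)=10619863, p(78)=12132164, p(79)=13848650, p(80)=15796476, p(81)=18004327, p(82)=20506255, p(83)=23338469, p(84)=26543660, p(85)=30167357, p(86)=34262962, p(87)=38887673, p(88)=44108109, p(89)=49995925, p(90)=56634173, p(91)=64112359, p(92)=72533807, p(93)=82010177, p(94)=92669720, p(95)=104651419, p(96)=118114304, p(97)=133230930, p(98)=150198136, p(99)=169229875, p(100)=190569292, p(101)=214481126, p(102)=241265379, p(103)=271248950, p(104)=304801365, p(105)=342325709, p(106)=384276336, p(107)=431149389, p(108)=483502844, p(109)=541946240, p(110)=607163746, p(111)=679903203, p(112)=761002156, p(113)=851376628, p(114)=952050665, p(115)=1064144451, p(116)=1188908248, p(117)=1327710076, p(118)=1482074143, p(119)=1653668665, p(120)=1844349560, p(121)=2056148051, p(122)=2291320912, p(123)=2552338241, p(124)=2841940500, p(125)=3163127352, p(126)=3519222692, p(127)=3913864295, p(128)=4351078600, p(129)=4835271870, p(130)=5371315400, p(131)=5964539504, p(132)=6620830889, p(133)=7346629512, p(134)=8149040695, p(135)=9035836076, p(136)=10015581680, p(137)=11097645016, p(138)=12292341831, p(139)=13610949895.
Final step: p(140) = p(139) + p(138) - p(135) - p(133) + p(128) + p(125) - p(118) - p(114) + p(105) + p(100) - p(89) - p(83) + p(70) + p(63) - p(48) - p(40) + p(23) + p(14)
= 13610949895 + 12292341831 - 9035836076 - 7346629512 + 4351078600 + 3163127352 - 1482074143 - 952050665 + 342325709 + 190569292 - 49995925 - 23338469 + 4087968 + 1505499 - 147273 - 37338 + 1255 + 135
= 15065878135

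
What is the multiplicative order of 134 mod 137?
136

137 is prime, so ord(134) divides φ(137) = 136.
Divisors of 136: 1, 2, 4, 8, 17, 34, 68, 136.
Repeated squaring: 134^1 ≡ 134, 134^2 ≡ 9, 134^4 ≡ 81, 134^8 ≡ 122, 134^16 ≡ 88, 134^32 ≡ 72, 134^64 ≡ 115, 134^128 ≡ 73 (mod 137).
Test 134^d mod 137 for each divisor d in increasing order:
134^1 ≡ 134
134^2 ≡ 9
134^4 ≡ 81
134^8 ≡ 122
134^17 = 134^16·134^1 ≡ 10
134^34 = 134^32·134^2 ≡ 100
134^68 = 134^64·134^4 ≡ 136
134^136 = 134^128·134^8 ≡ 1  ← first divisor giving 1
The order is 136.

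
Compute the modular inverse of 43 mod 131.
64

gcd(43, 131) = 1, so the inverse exists.
Extended Euclidean algorithm on (131, 43):
131 = 3 × 43 + 2  ⟹  2 = (1)·131 + (-3)·43
43 = 21 × 2 + 1  ⟹  1 = (-21)·131 + (64)·43
So (64)·43 ≡ 1 (mod 131), i.e. 43^(-1) ≡ 64 (mod 131).
Check: 43 × 64 = 2752 ≡ 1 (mod 131)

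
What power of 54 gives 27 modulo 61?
42

Baby-step giant-step with step n = ⌈√61⌉ = 8.
Baby steps 54^j mod 61 (j:value) for j=0..7: 0:1, 1:54, 2:49, 3:23, 4:22, 5:29, 6:41, 7:18.
Giant-step multiplier: 54^(-8) ≡ 54^(60-8) = 54^52 ≡ 15 (mod 61).
Giant steps γ_i = 27·15^i mod 61: γ_0=27, γ_1=39, γ_2=36, γ_3=52, γ_4=48, γ_5=49 (in table at j=2).
x = i·n + j = 5·8 + 2 = 42.
Check: 54^42 ≡ 27 (mod 61).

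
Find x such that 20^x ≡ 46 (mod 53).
4

Baby-step giant-step with step n = ⌈√53⌉ = 8.
Baby steps 20^j mod 53 (j:value) for j=0..7: 0:1, 1:20, 2:29, 3:50, 4:46, 5:19, 6:9, 7:21.
h = 46 is already in the table at j=4, so x = 4.
Check: 20^4 ≡ 46 (mod 53).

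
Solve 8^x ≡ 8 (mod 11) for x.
1

Baby-step giant-step with step n = ⌈√11⌉ = 4.
Baby steps 8^j mod 11 (j:value) for j=0..3: 0:1, 1:8, 2:9, 3:6.
h = 8 is already in the table at j=1, so x = 1.
Check: 8^1 ≡ 8 (mod 11).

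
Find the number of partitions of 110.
607163746

p(n) counts ways to write n as a sum of positive integers (order ignored).
Euler's pentagonal recurrence: p(k) = p(k-1) + p(k-2) - p(k-5) - p(k-7) + p(k-12) + p(k-15) - ... (offsets j(3j∓1)/2, signs ++--, p(0)=1, p(<0)=0).
DP table for k = 0..109: p(0)=1, p(1)=1, p(2)=2, p(3)=3, p(4)=5, p(5)=7, p(6)=11, p(7)=15, p(8)=22, p(9)=30, p(10)=42, p(11)=56, p(12)=77, p(13)=101, p(14)=135, p(15)=176, p(16)=231, p(17)=297, p(18)=385, p(19)=490, p(20)=627, p(21)=792, p(22)=1002, p(23)=1255, p(24)=1575, p(25)=1958, p(26)=2436, p(27)=3010, p(28)=3718, p(29)=4565, p(30)=5604, p(31)=6842, p(32)=8349, p(33)=10143, p(34)=12310, p(35)=14883, p(36)=17977, p(37)=21637, p(38)=26015, p(39)=31185, p(40)=37338, p(41)=44583, p(42)=53174, p(43)=63261, p(44)=75175, p(45)=89134, p(46)=105558, p(47)=124754, p(48)=147273, p(49)=173525, p(50)=204226, p(51)=239943, p(52)=281589, p(53)=329931, p(54)=386155, p(55)=451276, p(56)=526823, p(57)=614154, p(58)=715220, p(59)=831820, p(60)=966467, p(61)=1121505, p(62)=1300156, p(63)=1505499, p(64)=1741630, p(65)=2012558, p(66)=2323520, p(67)=2679689, p(68)=3087735, p(69)=3554345, p(70)=4087968, p(71)=4697205, p(72)=5392783, p(73)=6185689, p(74)=7089500, p(75)=8118264, p(76)=9289091, p(77)=10619863, p(78)=12132164, p(79)=13848650, p(80)=15796476, p(81)=18004327, p(82)=20506255, p(83)=23338469, p(84)=26543660, p(85)=30167357, p(86)=34262962, p(87)=38887673, p(88)=44108109, p(89)=49995925, p(90)=56634173, p(91)=64112359, p(92)=72533807, p(93)=82010177, p(94)=92669720, p(95)=104651419, p(96)=118114304, p(97)=133230930, p(98)=150198136, p(99)=169229875, p(100)=190569292, p(101)=214481126, p(102)=241265379, p(103)=271248950, p(104)=304801365, p(105)=342325709, p(106)=384276336, p(107)=431149389, p(108)=483502844, p(109)=541946240.
Final step: p(110) = p(109) + p(108) - p(105) - p(103) + p(98) + p(95) - p(88) - p(84) + p(75) + p(70) - p(59) - p(53) + p(40) + p(33) - p(18) - p(10)
= 541946240 + 483502844 - 342325709 - 271248950 + 150198136 + 104651419 - 44108109 - 26543660 + 8118264 + 4087968 - 831820 - 329931 + 37338 + 10143 - 385 - 42
= 607163746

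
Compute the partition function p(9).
30

p(n) counts ways to write n as a sum of positive integers (order ignored).
Examples: 9; 8 + 1; 7 + 2; 7 + 1 + 1; 6 + 3; ... (30 total)
p(9) = 30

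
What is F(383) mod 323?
233

Matrix identity: Q^n = [[F_(n+1), F_n], [F_n, F_(n-1)]] with Q = [[1,1],[1,0]].
n = 383 = 101111111₂. Square-and-multiply, entries mod 323:
Q^1 = [[1,1],[1,0]]
Q^2 = (Q^1)² = [[2,1],[1,1]]
Q^5 = (Q^2)²·Q = [[8,5],[5,3]]
Q^11 = (Q^5)²·Q = [[144,89],[89,55]]
Q^23 = (Q^11)²·Q = [[179,233],[233,269]]
Q^47 = (Q^23)²·Q = [[144,89],[89,55]]
Q^95 = (Q^47)²·Q = [[179,233],[233,269]]
Q^191 = (Q^95)²·Q = [[144,89],[89,55]]
Q^383 = (Q^191)²·Q = [[179,233],[233,269]]
F_383 mod 323 = Q^383[0][1] = 233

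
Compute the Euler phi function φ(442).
192

442 = 2 × 13 × 17
φ(n) = n × ∏(1 - 1/p) for each prime p dividing n
φ(442) = 442 × (1 - 1/2) × (1 - 1/13) × (1 - 1/17) = 192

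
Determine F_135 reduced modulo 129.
127

Matrix identity: Q^n = [[F_(n+1), F_n], [F_n, F_(n-1)]] with Q = [[1,1],[1,0]].
n = 135 = 10000111₂. Square-and-multiply, entries mod 129:
Q^1 = [[1,1],[1,0]]
Q^2 = (Q^1)² = [[2,1],[1,1]]
Q^4 = (Q^2)² = [[5,3],[3,2]]
Q^8 = (Q^4)² = [[34,21],[21,13]]
Q^16 = (Q^8)² = [[49,84],[84,94]]
Q^33 = (Q^16)²·Q = [[55,40],[40,15]]
Q^67 = (Q^33)²·Q = [[72,110],[110,91]]
Q^135 = (Q^67)²·Q = [[126,127],[127,128]]
F_135 mod 129 = Q^135[0][1] = 127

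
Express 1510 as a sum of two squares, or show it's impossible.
Not possible

Factorization: 1510 = 2 × 5 × 151
By Fermat: n is sum of two squares iff every prime p ≡ 3 (mod 4) appears to even power.
Prime(s) ≡ 3 (mod 4) with odd exponent: [(151, 1)]
Therefore 1510 cannot be expressed as a² + b².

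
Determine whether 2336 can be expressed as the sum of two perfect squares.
20² + 44² (a=20, b=44)

Factorization: 2336 = 2^5 × 73
By Fermat: n is sum of two squares iff every prime p ≡ 3 (mod 4) appears to even power.
All primes ≡ 3 (mod 4) appear to even power.
Search a = 0, 1, 2, … for 2336 - a² a perfect square: first hit at a = 20: 2336 - 400 = 1936 = 44².
2336 = 20² + 44² = 400 + 1936 ✓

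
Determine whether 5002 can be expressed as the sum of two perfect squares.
39² + 59² (a=39, b=59)

Factorization: 5002 = 2 × 41 × 61
By Fermat: n is sum of two squares iff every prime p ≡ 3 (mod 4) appears to even power.
All primes ≡ 3 (mod 4) appear to even power.
Search a = 0, 1, 2, … for 5002 - a² a perfect square: first hit at a = 39: 5002 - 1521 = 3481 = 59².
5002 = 39² + 59² = 1521 + 3481 ✓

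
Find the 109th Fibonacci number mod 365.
319

Matrix identity: Q^n = [[F_(n+1), F_n], [F_n, F_(n-1)]] with Q = [[1,1],[1,0]].
n = 109 = 1101101₂. Square-and-multiply, entries mod 365:
Q^1 = [[1,1],[1,0]]
Q^3 = (Q^1)²·Q = [[3,2],[2,1]]
Q^6 = (Q^3)² = [[13,8],[8,5]]
Q^13 = (Q^6)²·Q = [[12,233],[233,144]]
Q^27 = (Q^13)²·Q = [[261,48],[48,213]]
Q^54 = (Q^27)² = [[345,122],[122,223]]
Q^109 = (Q^54)²·Q = [[265,319],[319,311]]
F_109 mod 365 = Q^109[0][1] = 319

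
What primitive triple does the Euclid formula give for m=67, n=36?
(3193, 4824, 5785)

Euclid's formula: a = m² - n², b = 2mn, c = m² + n²
m = 67, n = 36
a = 67² - 36² = 4489 - 1296 = 3193
b = 2 × 67 × 36 = 4824
c = 67² + 36² = 4489 + 1296 = 5785
Verification: 3193² + 4824² = 10195249 + 23270976 = 33466225 = 5785² ✓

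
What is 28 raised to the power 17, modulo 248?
40

Repeated squaring. Binary of 17 = 10001.
28^1 ≡ 28 (mod 248); 28^2 ≡ 40 (mod 248); 28^4 ≡ 112 (mod 248); 28^8 ≡ 144 (mod 248); 28^16 ≡ 152 (mod 248)
28^17 = 28^1 × 28^16 ≡ 40 (mod 248)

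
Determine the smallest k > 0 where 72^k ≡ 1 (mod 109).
108

109 is prime, so ord(72) divides φ(109) = 108.
Divisors of 108: 1, 2, 3, 4, 6, 9, 12, 18, 27, 36, 54, 108.
Repeated squaring: 72^1 ≡ 72, 72^2 ≡ 61, 72^4 ≡ 15, 72^8 ≡ 7, 72^16 ≡ 49, 72^32 ≡ 3, 72^64 ≡ 9 (mod 109).
Test 72^d mod 109 for each divisor d in increasing order:
72^1 ≡ 72
72^2 ≡ 61
72^3 = 72^2·72^1 ≡ 32
72^4 ≡ 15
72^6 = 72^4·72^2 ≡ 43
72^9 = 72^8·72^1 ≡ 68
72^12 = 72^8·72^4 ≡ 105
72^18 = 72^16·72^2 ≡ 46
72^27 = 72^16·72^8·72^2·72^1 ≡ 76
72^36 = 72^32·72^4 ≡ 45
72^54 = 72^32·72^16·72^4·72^2 ≡ 108
72^108 = 72^64·72^32·72^8·72^4 ≡ 1  ← first divisor giving 1
The order is 108.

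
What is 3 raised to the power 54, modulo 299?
261

Repeated squaring. Binary of 54 = 110110.
3^1 ≡ 3 (mod 299); 3^2 ≡ 9 (mod 299); 3^4 ≡ 81 (mod 299); 3^8 ≡ 282 (mod 299); 3^16 ≡ 289 (mod 299); 3^32 ≡ 100 (mod 299)
3^54 = 3^2 × 3^4 × 3^16 × 3^32 ≡ 261 (mod 299)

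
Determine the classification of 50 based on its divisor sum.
deficient

Proper divisors of 50: sum = 1 + 2 + 5 + 10 + 25 = 43
Since 43 < 50, 50 is deficient.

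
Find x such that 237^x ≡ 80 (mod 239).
190

Baby-step giant-step with step n = ⌈√239⌉ = 16.
Baby steps 237^j mod 239 (j:value) for j=0..15: 0:1, 1:237, 2:4, 3:231, 4:16, 5:207, 6:64, 7:111, 8:17, 9:205, 10:68, 11:103, 12:33, 13:173, 14:132, 15:214.
Giant-step multiplier: 237^(-16) ≡ 237^(238-16) = 237^222 ≡ 196 (mod 239).
Giant steps γ_i = 80·196^i mod 239: γ_0=80, γ_1=145, γ_2=218, γ_3=186, γ_4=128, γ_5=232, γ_6=62, γ_7=202, γ_8=157, γ_9=180, γ_10=147, γ_11=132 (in table at j=14).
x = i·n + j = 11·16 + 14 = 190.
Check: 237^190 ≡ 80 (mod 239).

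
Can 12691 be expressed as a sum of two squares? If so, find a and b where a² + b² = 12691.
Not possible

Factorization: 12691 = 7^3 × 37
By Fermat: n is sum of two squares iff every prime p ≡ 3 (mod 4) appears to even power.
Prime(s) ≡ 3 (mod 4) with odd exponent: [(7, 3)]
Therefore 12691 cannot be expressed as a² + b².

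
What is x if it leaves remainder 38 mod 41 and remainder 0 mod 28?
448

Using Chinese Remainder Theorem:
M = 41 × 28 = 1148
M1 = 28, M2 = 41
y1 = 28^(-1) mod 41 = 22
y2 = 41^(-1) mod 28 = 13
x = (38×28×22 + 0×41×13) mod 1148 = 448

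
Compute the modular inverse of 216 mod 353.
286

gcd(216, 353) = 1, so the inverse exists.
Extended Euclidean algorithm on (353, 216):
353 = 1 × 216 + 137  ⟹  137 = (1)·353 + (-1)·216
216 = 1 × 137 + 79  ⟹  79 = (-1)·353 + (2)·216
137 = 1 × 79 + 58  ⟹  58 = (2)·353 + (-3)·216
79 = 1 × 58 + 21  ⟹  21 = (-3)·353 + (5)·216
58 = 2 × 21 + 16  ⟹  16 = (8)·353 + (-13)·216
21 = 1 × 16 + 5  ⟹  5 = (-11)·353 + (18)·216
16 = 3 × 5 + 1  ⟹  1 = (41)·353 + (-67)·216
So (-67)·216 ≡ 1 (mod 353), i.e. 216^(-1) ≡ -67 ≡ 286 (mod 353).
Check: 216 × 286 = 61776 ≡ 1 (mod 353)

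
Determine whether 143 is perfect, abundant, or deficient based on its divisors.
deficient

Proper divisors of 143: sum = 1 + 11 + 13 = 25
Since 25 < 143, 143 is deficient.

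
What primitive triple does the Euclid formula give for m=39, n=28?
(737, 2184, 2305)

Euclid's formula: a = m² - n², b = 2mn, c = m² + n²
m = 39, n = 28
a = 39² - 28² = 1521 - 784 = 737
b = 2 × 39 × 28 = 2184
c = 39² + 28² = 1521 + 784 = 2305
Verification: 737² + 2184² = 543169 + 4769856 = 5313025 = 2305² ✓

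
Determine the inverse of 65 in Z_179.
168

gcd(65, 179) = 1, so the inverse exists.
Extended Euclidean algorithm on (179, 65):
179 = 2 × 65 + 49  ⟹  49 = (1)·179 + (-2)·65
65 = 1 × 49 + 16  ⟹  16 = (-1)·179 + (3)·65
49 = 3 × 16 + 1  ⟹  1 = (4)·179 + (-11)·65
So (-11)·65 ≡ 1 (mod 179), i.e. 65^(-1) ≡ -11 ≡ 168 (mod 179).
Check: 65 × 168 = 10920 ≡ 1 (mod 179)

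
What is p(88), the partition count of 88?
44108109

p(n) counts ways to write n as a sum of positive integers (order ignored).
Euler's pentagonal recurrence: p(k) = p(k-1) + p(k-2) - p(k-5) - p(k-7) + p(k-12) + p(k-15) - ... (offsets j(3j∓1)/2, signs ++--, p(0)=1, p(<0)=0).
DP table for k = 0..87: p(0)=1, p(1)=1, p(2)=2, p(3)=3, p(4)=5, p(5)=7, p(6)=11, p(7)=15, p(8)=22, p(9)=30, p(10)=42, p(11)=56, p(12)=77, p(13)=101, p(14)=135, p(15)=176, p(16)=231, p(17)=297, p(18)=385, p(19)=490, p(20)=627, p(21)=792, p(22)=1002, p(23)=1255, p(24)=1575, p(25)=1958, p(26)=2436, p(27)=3010, p(28)=3718, p(29)=4565, p(30)=5604, p(31)=6842, p(32)=8349, p(33)=10143, p(34)=12310, p(35)=14883, p(36)=17977, p(37)=21637, p(38)=26015, p(39)=31185, p(40)=37338, p(41)=44583, p(42)=53174, p(43)=63261, p(44)=75175, p(45)=89134, p(46)=105558, p(47)=124754, p(48)=147273, p(49)=173525, p(50)=204226, p(51)=239943, p(52)=281589, p(53)=329931, p(54)=386155, p(55)=451276, p(56)=526823, p(57)=614154, p(58)=715220, p(59)=831820, p(60)=966467, p(61)=1121505, p(62)=1300156, p(63)=1505499, p(64)=1741630, p(65)=2012558, p(66)=2323520, p(67)=2679689, p(68)=3087735, p(69)=3554345, p(70)=4087968, p(71)=4697205, p(72)=5392783, p(73)=6185689, p(74)=7089500, p(75)=8118264, p(76)=9289091, p(77)=10619863, p(78)=12132164, p(79)=13848650, p(80)=15796476, p(81)=18004327, p(82)=20506255, p(83)=23338469, p(84)=26543660, p(85)=30167357, p(86)=34262962, p(87)=38887673.
Final step: p(88) = p(87) + p(86) - p(83) - p(81) + p(76) + p(73) - p(66) - p(62) + p(53) + p(48) - p(37) - p(31) + p(18) + p(11)
= 38887673 + 34262962 - 23338469 - 18004327 + 9289091 + 6185689 - 2323520 - 1300156 + 329931 + 147273 - 21637 - 6842 + 385 + 56
= 44108109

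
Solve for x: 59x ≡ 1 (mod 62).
41

gcd(59, 62) = 1, so the inverse exists.
Extended Euclidean algorithm on (62, 59):
62 = 1 × 59 + 3  ⟹  3 = (1)·62 + (-1)·59
59 = 19 × 3 + 2  ⟹  2 = (-19)·62 + (20)·59
3 = 1 × 2 + 1  ⟹  1 = (20)·62 + (-21)·59
So (-21)·59 ≡ 1 (mod 62), i.e. 59^(-1) ≡ -21 ≡ 41 (mod 62).
Check: 59 × 41 = 2419 ≡ 1 (mod 62)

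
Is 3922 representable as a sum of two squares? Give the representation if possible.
21² + 59² (a=21, b=59)

Factorization: 3922 = 2 × 37 × 53
By Fermat: n is sum of two squares iff every prime p ≡ 3 (mod 4) appears to even power.
All primes ≡ 3 (mod 4) appear to even power.
Search a = 0, 1, 2, … for 3922 - a² a perfect square: first hit at a = 21: 3922 - 441 = 3481 = 59².
3922 = 21² + 59² = 441 + 3481 ✓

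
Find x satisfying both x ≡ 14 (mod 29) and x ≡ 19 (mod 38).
855

Using Chinese Remainder Theorem:
M = 29 × 38 = 1102
M1 = 38, M2 = 29
y1 = 38^(-1) mod 29 = 13
y2 = 29^(-1) mod 38 = 21
x = (14×38×13 + 19×29×21) mod 1102 = 855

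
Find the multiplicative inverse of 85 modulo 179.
139

gcd(85, 179) = 1, so the inverse exists.
Extended Euclidean algorithm on (179, 85):
179 = 2 × 85 + 9  ⟹  9 = (1)·179 + (-2)·85
85 = 9 × 9 + 4  ⟹  4 = (-9)·179 + (19)·85
9 = 2 × 4 + 1  ⟹  1 = (19)·179 + (-40)·85
So (-40)·85 ≡ 1 (mod 179), i.e. 85^(-1) ≡ -40 ≡ 139 (mod 179).
Check: 85 × 139 = 11815 ≡ 1 (mod 179)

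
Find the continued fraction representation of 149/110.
[1; 2, 1, 4, 1, 1, 3]

Euclidean algorithm steps:
149 = 1 × 110 + 39
110 = 2 × 39 + 32
39 = 1 × 32 + 7
32 = 4 × 7 + 4
7 = 1 × 4 + 3
4 = 1 × 3 + 1
3 = 3 × 1 + 0
Continued fraction: [1; 2, 1, 4, 1, 1, 3]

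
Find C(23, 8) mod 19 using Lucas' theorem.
0

Using Lucas' theorem:
Write n=23 and k=8 in base 19:
n in base 19: [1, 4]
k in base 19: [0, 8]
C(23,8) mod 19 = ∏ C(n_i, k_i) mod 19
Digit binomials (mod 19): C(1,0) = 1; C(4,8) = 0 (k_i > n_i)
Product: 1 × 0 = 0 ≡ 0 (mod 19)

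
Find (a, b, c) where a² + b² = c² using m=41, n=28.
(897, 2296, 2465)

Euclid's formula: a = m² - n², b = 2mn, c = m² + n²
m = 41, n = 28
a = 41² - 28² = 1681 - 784 = 897
b = 2 × 41 × 28 = 2296
c = 41² + 28² = 1681 + 784 = 2465
Verification: 897² + 2296² = 804609 + 5271616 = 6076225 = 2465² ✓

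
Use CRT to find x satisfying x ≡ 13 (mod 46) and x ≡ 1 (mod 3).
13

Using Chinese Remainder Theorem:
M = 46 × 3 = 138
M1 = 3, M2 = 46
y1 = 3^(-1) mod 46 = 31
y2 = 46^(-1) mod 3 = 1
x = (13×3×31 + 1×46×1) mod 138 = 13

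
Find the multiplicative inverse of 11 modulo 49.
9

gcd(11, 49) = 1, so the inverse exists.
Extended Euclidean algorithm on (49, 11):
49 = 4 × 11 + 5  ⟹  5 = (1)·49 + (-4)·11
11 = 2 × 5 + 1  ⟹  1 = (-2)·49 + (9)·11
So (9)·11 ≡ 1 (mod 49), i.e. 11^(-1) ≡ 9 (mod 49).
Check: 11 × 9 = 99 ≡ 1 (mod 49)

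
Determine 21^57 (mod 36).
9

Repeated squaring. Binary of 57 = 111001.
21^1 ≡ 21 (mod 36); 21^2 ≡ 9 (mod 36); 21^4 ≡ 9 (mod 36); 21^8 ≡ 9 (mod 36); 21^16 ≡ 9 (mod 36); 21^32 ≡ 9 (mod 36)
21^57 = 21^1 × 21^8 × 21^16 × 21^32 ≡ 9 (mod 36)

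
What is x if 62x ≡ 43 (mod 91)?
x ≡ 55 (mod 91)

gcd(62, 91) = 1, which divides 43, so solutions exist.
Find 62^(-1) mod 91 by the extended Euclidean algorithm:
91 = 1 × 62 + 29  ⟹  29 = (1)·91 + (-1)·62
62 = 2 × 29 + 4  ⟹  4 = (-2)·91 + (3)·62
29 = 7 × 4 + 1  ⟹  1 = (15)·91 + (-22)·62
So (-22)·62 ≡ 1 (mod 91), i.e. 62^(-1) ≡ -22 ≡ 69 (mod 91).
x ≡ 69 × 43 = 2967 ≡ 55 (mod 91).
Check: 62 × 55 = 3410 ≡ 43 (mod 91).
Unique solution: x ≡ 55 (mod 91)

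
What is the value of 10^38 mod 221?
9

Repeated squaring. Binary of 38 = 100110.
10^1 ≡ 10 (mod 221); 10^2 ≡ 100 (mod 221); 10^4 ≡ 55 (mod 221); 10^8 ≡ 152 (mod 221); 10^16 ≡ 120 (mod 221); 10^32 ≡ 35 (mod 221)
10^38 = 10^2 × 10^4 × 10^32 ≡ 9 (mod 221)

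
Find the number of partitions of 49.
173525

p(n) counts ways to write n as a sum of positive integers (order ignored).
Euler's pentagonal recurrence: p(k) = p(k-1) + p(k-2) - p(k-5) - p(k-7) + p(k-12) + p(k-15) - ... (offsets j(3j∓1)/2, signs ++--, p(0)=1, p(<0)=0).
DP table for k = 0..48: p(0)=1, p(1)=1, p(2)=2, p(3)=3, p(4)=5, p(5)=7, p(6)=11, p(7)=15, p(8)=22, p(9)=30, p(10)=42, p(11)=56, p(12)=77, p(13)=101, p(14)=135, p(15)=176, p(16)=231, p(17)=297, p(18)=385, p(19)=490, p(20)=627, p(21)=792, p(22)=1002, p(23)=1255, p(24)=1575, p(25)=1958, p(26)=2436, p(27)=3010, p(28)=3718, p(29)=4565, p(30)=5604, p(31)=6842, p(32)=8349, p(33)=10143, p(34)=12310, p(35)=14883, p(36)=17977, p(37)=21637, p(38)=26015, p(39)=31185, p(40)=37338, p(41)=44583, p(42)=53174, p(43)=63261, p(44)=75175, p(45)=89134, p(46)=105558, p(47)=124754, p(48)=147273.
Final step: p(49) = p(48) + p(47) - p(44) - p(42) + p(37) + p(34) - p(27) - p(23) + p(14) + p(9)
= 147273 + 124754 - 75175 - 53174 + 21637 + 12310 - 3010 - 1255 + 135 + 30
= 173525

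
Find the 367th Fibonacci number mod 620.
13

Matrix identity: Q^n = [[F_(n+1), F_n], [F_n, F_(n-1)]] with Q = [[1,1],[1,0]].
n = 367 = 101101111₂. Square-and-multiply, entries mod 620:
Q^1 = [[1,1],[1,0]]
Q^2 = (Q^1)² = [[2,1],[1,1]]
Q^5 = (Q^2)²·Q = [[8,5],[5,3]]
Q^11 = (Q^5)²·Q = [[144,89],[89,55]]
Q^22 = (Q^11)² = [[137,351],[351,406]]
Q^45 = (Q^22)²·Q = [[243,610],[610,253]]
Q^91 = (Q^45)²·Q = [[249,249],[249,0]]
Q^183 = (Q^91)²·Q = [[3,2],[2,1]]
Q^367 = (Q^183)²·Q = [[21,13],[13,8]]
F_367 mod 620 = Q^367[0][1] = 13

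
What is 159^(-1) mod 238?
3

gcd(159, 238) = 1, so the inverse exists.
Extended Euclidean algorithm on (238, 159):
238 = 1 × 159 + 79  ⟹  79 = (1)·238 + (-1)·159
159 = 2 × 79 + 1  ⟹  1 = (-2)·238 + (3)·159
So (3)·159 ≡ 1 (mod 238), i.e. 159^(-1) ≡ 3 (mod 238).
Check: 159 × 3 = 477 ≡ 1 (mod 238)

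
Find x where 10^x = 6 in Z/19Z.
4

Baby-step giant-step with step n = ⌈√19⌉ = 5.
Baby steps 10^j mod 19 (j:value) for j=0..4: 0:1, 1:10, 2:5, 3:12, 4:6.
h = 6 is already in the table at j=4, so x = 4.
Check: 10^4 ≡ 6 (mod 19).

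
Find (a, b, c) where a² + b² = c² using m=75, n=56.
(2489, 8400, 8761)

Euclid's formula: a = m² - n², b = 2mn, c = m² + n²
m = 75, n = 56
a = 75² - 56² = 5625 - 3136 = 2489
b = 2 × 75 × 56 = 8400
c = 75² + 56² = 5625 + 3136 = 8761
Verification: 2489² + 8400² = 6195121 + 70560000 = 76755121 = 8761² ✓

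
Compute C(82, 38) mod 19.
6

Using Lucas' theorem:
Write n=82 and k=38 in base 19:
n in base 19: [4, 6]
k in base 19: [2, 0]
C(82,38) mod 19 = ∏ C(n_i, k_i) mod 19
Digit binomials (mod 19): C(4,2) = 6; C(6,0) = 1
Product: 6 × 1 = 6 ≡ 6 (mod 19)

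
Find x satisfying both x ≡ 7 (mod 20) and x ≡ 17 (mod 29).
307

Using Chinese Remainder Theorem:
M = 20 × 29 = 580
M1 = 29, M2 = 20
y1 = 29^(-1) mod 20 = 9
y2 = 20^(-1) mod 29 = 16
x = (7×29×9 + 17×20×16) mod 580 = 307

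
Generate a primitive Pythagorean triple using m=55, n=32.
(2001, 3520, 4049)

Euclid's formula: a = m² - n², b = 2mn, c = m² + n²
m = 55, n = 32
a = 55² - 32² = 3025 - 1024 = 2001
b = 2 × 55 × 32 = 3520
c = 55² + 32² = 3025 + 1024 = 4049
Verification: 2001² + 3520² = 4004001 + 12390400 = 16394401 = 4049² ✓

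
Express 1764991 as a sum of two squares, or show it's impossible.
Not possible

Factorization: 1764991 = 17 × 47^3
By Fermat: n is sum of two squares iff every prime p ≡ 3 (mod 4) appears to even power.
Prime(s) ≡ 3 (mod 4) with odd exponent: [(47, 3)]
Therefore 1764991 cannot be expressed as a² + b².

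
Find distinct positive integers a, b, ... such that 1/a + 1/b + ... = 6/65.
1/11 + 1/715

Greedy algorithm:
6/65: ceiling(65/6) = 11, use 1/11
1/715: ceiling(715/1) = 715, use 1/715
Result: 6/65 = 1/11 + 1/715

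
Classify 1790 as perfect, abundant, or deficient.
deficient

Proper divisors of 1790: sum = 1 + 2 + 5 + 10 + 179 + 358 + 895 = 1450
Since 1450 < 1790, 1790 is deficient.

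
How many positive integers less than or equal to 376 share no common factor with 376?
184

376 = 2^3 × 47
φ(n) = n × ∏(1 - 1/p) for each prime p dividing n
φ(376) = 376 × (1 - 1/2) × (1 - 1/47) = 184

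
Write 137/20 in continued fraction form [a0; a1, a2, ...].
[6; 1, 5, 1, 2]

Euclidean algorithm steps:
137 = 6 × 20 + 17
20 = 1 × 17 + 3
17 = 5 × 3 + 2
3 = 1 × 2 + 1
2 = 2 × 1 + 0
Continued fraction: [6; 1, 5, 1, 2]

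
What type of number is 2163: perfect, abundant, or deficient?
deficient

Proper divisors of 2163: sum = 1 + 3 + 7 + 21 + 103 + 309 + 721 = 1165
Since 1165 < 2163, 2163 is deficient.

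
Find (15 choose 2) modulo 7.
0

Using Lucas' theorem:
Write n=15 and k=2 in base 7:
n in base 7: [2, 1]
k in base 7: [0, 2]
C(15,2) mod 7 = ∏ C(n_i, k_i) mod 7
Digit binomials (mod 7): C(2,0) = 1; C(1,2) = 0 (k_i > n_i)
Product: 1 × 0 = 0 ≡ 0 (mod 7)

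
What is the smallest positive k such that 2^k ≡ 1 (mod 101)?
100

101 is prime, so ord(2) divides φ(101) = 100.
Divisors of 100: 1, 2, 4, 5, 10, 20, 25, 50, 100.
Repeated squaring: 2^1 ≡ 2, 2^2 ≡ 4, 2^4 ≡ 16, 2^8 ≡ 54, 2^16 ≡ 88, 2^32 ≡ 68, 2^64 ≡ 79 (mod 101).
Test 2^d mod 101 for each divisor d in increasing order:
2^1 ≡ 2
2^2 ≡ 4
2^4 ≡ 16
2^5 = 2^4·2^1 ≡ 32
2^10 = 2^8·2^2 ≡ 14
2^20 = 2^16·2^4 ≡ 95
2^25 = 2^16·2^8·2^1 ≡ 10
2^50 = 2^32·2^16·2^2 ≡ 100
2^100 = 2^64·2^32·2^4 ≡ 1  ← first divisor giving 1
The order is 100.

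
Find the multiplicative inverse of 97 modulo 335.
38

gcd(97, 335) = 1, so the inverse exists.
Extended Euclidean algorithm on (335, 97):
335 = 3 × 97 + 44  ⟹  44 = (1)·335 + (-3)·97
97 = 2 × 44 + 9  ⟹  9 = (-2)·335 + (7)·97
44 = 4 × 9 + 8  ⟹  8 = (9)·335 + (-31)·97
9 = 1 × 8 + 1  ⟹  1 = (-11)·335 + (38)·97
So (38)·97 ≡ 1 (mod 335), i.e. 97^(-1) ≡ 38 (mod 335).
Check: 97 × 38 = 3686 ≡ 1 (mod 335)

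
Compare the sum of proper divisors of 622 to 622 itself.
deficient

Proper divisors of 622: sum = 1 + 2 + 311 = 314
Since 314 < 622, 622 is deficient.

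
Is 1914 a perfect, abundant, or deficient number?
abundant

Proper divisors of 1914: sum = 1 + 2 + 3 + 6 + 11 + 22 + 29 + 33 + 58 + 66 + 87 + 174 + 319 + 638 + 957 = 2406
Since 2406 > 1914, 1914 is abundant.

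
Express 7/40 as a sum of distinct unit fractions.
1/6 + 1/120

Greedy algorithm:
7/40: ceiling(40/7) = 6, use 1/6
1/120: ceiling(120/1) = 120, use 1/120
Result: 7/40 = 1/6 + 1/120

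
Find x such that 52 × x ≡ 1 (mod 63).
40

gcd(52, 63) = 1, so the inverse exists.
Extended Euclidean algorithm on (63, 52):
63 = 1 × 52 + 11  ⟹  11 = (1)·63 + (-1)·52
52 = 4 × 11 + 8  ⟹  8 = (-4)·63 + (5)·52
11 = 1 × 8 + 3  ⟹  3 = (5)·63 + (-6)·52
8 = 2 × 3 + 2  ⟹  2 = (-14)·63 + (17)·52
3 = 1 × 2 + 1  ⟹  1 = (19)·63 + (-23)·52
So (-23)·52 ≡ 1 (mod 63), i.e. 52^(-1) ≡ -23 ≡ 40 (mod 63).
Check: 52 × 40 = 2080 ≡ 1 (mod 63)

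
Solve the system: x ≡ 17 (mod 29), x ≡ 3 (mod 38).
307

Using Chinese Remainder Theorem:
M = 29 × 38 = 1102
M1 = 38, M2 = 29
y1 = 38^(-1) mod 29 = 13
y2 = 29^(-1) mod 38 = 21
x = (17×38×13 + 3×29×21) mod 1102 = 307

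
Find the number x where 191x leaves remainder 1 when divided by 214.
93

gcd(191, 214) = 1, so the inverse exists.
Extended Euclidean algorithm on (214, 191):
214 = 1 × 191 + 23  ⟹  23 = (1)·214 + (-1)·191
191 = 8 × 23 + 7  ⟹  7 = (-8)·214 + (9)·191
23 = 3 × 7 + 2  ⟹  2 = (25)·214 + (-28)·191
7 = 3 × 2 + 1  ⟹  1 = (-83)·214 + (93)·191
So (93)·191 ≡ 1 (mod 214), i.e. 191^(-1) ≡ 93 (mod 214).
Check: 191 × 93 = 17763 ≡ 1 (mod 214)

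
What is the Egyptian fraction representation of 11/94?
1/9 + 1/170 + 1/35955

Greedy algorithm:
11/94: ceiling(94/11) = 9, use 1/9
5/846: ceiling(846/5) = 170, use 1/170
1/35955: ceiling(35955/1) = 35955, use 1/35955
Result: 11/94 = 1/9 + 1/170 + 1/35955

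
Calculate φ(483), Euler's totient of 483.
264

483 = 3 × 7 × 23
φ(n) = n × ∏(1 - 1/p) for each prime p dividing n
φ(483) = 483 × (1 - 1/3) × (1 - 1/7) × (1 - 1/23) = 264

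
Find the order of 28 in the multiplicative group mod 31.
15

31 is prime, so ord(28) divides φ(31) = 30.
Divisors of 30: 1, 2, 3, 5, 6, 10, 15, 30.
Repeated squaring: 28^1 ≡ 28, 28^2 ≡ 9, 28^4 ≡ 19, 28^8 ≡ 20, 28^16 ≡ 28 (mod 31).
Test 28^d mod 31 for each divisor d in increasing order:
28^1 ≡ 28
28^2 ≡ 9
28^3 = 28^2·28^1 ≡ 4
28^5 = 28^4·28^1 ≡ 5
28^6 = 28^4·28^2 ≡ 16
28^10 = 28^8·28^2 ≡ 25
28^15 = 28^8·28^4·28^2·28^1 ≡ 1  ← first divisor giving 1
The order is 15.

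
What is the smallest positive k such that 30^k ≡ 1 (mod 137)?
68

137 is prime, so ord(30) divides φ(137) = 136.
Divisors of 136: 1, 2, 4, 8, 17, 34, 68, 136.
Repeated squaring: 30^1 ≡ 30, 30^2 ≡ 78, 30^4 ≡ 56, 30^8 ≡ 122, 30^16 ≡ 88, 30^32 ≡ 72, 30^64 ≡ 115, 30^128 ≡ 73 (mod 137).
Test 30^d mod 137 for each divisor d in increasing order:
30^1 ≡ 30
30^2 ≡ 78
30^4 ≡ 56
30^8 ≡ 122
30^17 = 30^16·30^1 ≡ 37
30^34 = 30^32·30^2 ≡ 136
30^68 = 30^64·30^4 ≡ 1  ← first divisor giving 1
The order is 68.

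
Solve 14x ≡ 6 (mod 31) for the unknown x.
x ≡ 27 (mod 31)

gcd(14, 31) = 1, which divides 6, so solutions exist.
Find 14^(-1) mod 31 by the extended Euclidean algorithm:
31 = 2 × 14 + 3  ⟹  3 = (1)·31 + (-2)·14
14 = 4 × 3 + 2  ⟹  2 = (-4)·31 + (9)·14
3 = 1 × 2 + 1  ⟹  1 = (5)·31 + (-11)·14
So (-11)·14 ≡ 1 (mod 31), i.e. 14^(-1) ≡ -11 ≡ 20 (mod 31).
x ≡ 20 × 6 = 120 ≡ 27 (mod 31).
Check: 14 × 27 = 378 ≡ 6 (mod 31).
Unique solution: x ≡ 27 (mod 31)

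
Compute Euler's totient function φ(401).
400

401 = 401
φ(n) = n × ∏(1 - 1/p) for each prime p dividing n
φ(401) = 401 × (1 - 1/401) = 400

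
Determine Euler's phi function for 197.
196

197 = 197
φ(n) = n × ∏(1 - 1/p) for each prime p dividing n
φ(197) = 197 × (1 - 1/197) = 196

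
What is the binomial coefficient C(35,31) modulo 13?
9

Using Lucas' theorem:
Write n=35 and k=31 in base 13:
n in base 13: [2, 9]
k in base 13: [2, 5]
C(35,31) mod 13 = ∏ C(n_i, k_i) mod 13
Digit binomials (mod 13): C(2,2) = 1; C(9,5) = 126 ≡ 9
Product: 1 × 9 = 9 ≡ 9 (mod 13)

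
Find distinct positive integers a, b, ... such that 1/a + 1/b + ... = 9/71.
1/8 + 1/568

Greedy algorithm:
9/71: ceiling(71/9) = 8, use 1/8
1/568: ceiling(568/1) = 568, use 1/568
Result: 9/71 = 1/8 + 1/568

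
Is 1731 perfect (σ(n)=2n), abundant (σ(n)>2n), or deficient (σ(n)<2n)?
deficient

Proper divisors of 1731: sum = 1 + 3 + 577 = 581
Since 581 < 1731, 1731 is deficient.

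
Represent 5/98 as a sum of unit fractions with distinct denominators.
1/20 + 1/980

Greedy algorithm:
5/98: ceiling(98/5) = 20, use 1/20
1/980: ceiling(980/1) = 980, use 1/980
Result: 5/98 = 1/20 + 1/980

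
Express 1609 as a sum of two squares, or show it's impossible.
3² + 40² (a=3, b=40)

Factorization: 1609 = 1609
By Fermat: n is sum of two squares iff every prime p ≡ 3 (mod 4) appears to even power.
All primes ≡ 3 (mod 4) appear to even power.
Search a = 0, 1, 2, … for 1609 - a² a perfect square: first hit at a = 3: 1609 - 9 = 1600 = 40².
1609 = 3² + 40² = 9 + 1600 ✓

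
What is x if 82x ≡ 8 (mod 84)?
x ≡ 38 (mod 42)

gcd(82, 84) = 2, which divides 8, so solutions exist.
Divide through by 2: 41x ≡ 4 (mod 42).
Find 41^(-1) mod 42 by the extended Euclidean algorithm:
42 = 1 × 41 + 1  ⟹  1 = (1)·42 + (-1)·41
So (-1)·41 ≡ 1 (mod 42), i.e. 41^(-1) ≡ -1 ≡ 41 (mod 42).
x ≡ 41 × 4 = 164 ≡ 38 (mod 42).
Check: 82 × 38 = 3116 ≡ 8 (mod 84).
x ≡ 38 (mod 42), giving 2 solutions mod 84.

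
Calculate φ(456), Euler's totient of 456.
144

456 = 2^3 × 3 × 19
φ(n) = n × ∏(1 - 1/p) for each prime p dividing n
φ(456) = 456 × (1 - 1/2) × (1 - 1/3) × (1 - 1/19) = 144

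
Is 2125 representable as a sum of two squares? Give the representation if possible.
3² + 46² (a=3, b=46)

Factorization: 2125 = 5^3 × 17
By Fermat: n is sum of two squares iff every prime p ≡ 3 (mod 4) appears to even power.
All primes ≡ 3 (mod 4) appear to even power.
Search a = 0, 1, 2, … for 2125 - a² a perfect square: first hit at a = 3: 2125 - 9 = 2116 = 46².
2125 = 3² + 46² = 9 + 2116 ✓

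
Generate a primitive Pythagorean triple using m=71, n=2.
(5037, 284, 5045)

Euclid's formula: a = m² - n², b = 2mn, c = m² + n²
m = 71, n = 2
a = 71² - 2² = 5041 - 4 = 5037
b = 2 × 71 × 2 = 284
c = 71² + 2² = 5041 + 4 = 5045
Verification: 5037² + 284² = 25371369 + 80656 = 25452025 = 5045² ✓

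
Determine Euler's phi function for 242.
110

242 = 2 × 11^2
φ(n) = n × ∏(1 - 1/p) for each prime p dividing n
φ(242) = 242 × (1 - 1/2) × (1 - 1/11) = 110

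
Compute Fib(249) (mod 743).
742

Matrix identity: Q^n = [[F_(n+1), F_n], [F_n, F_(n-1)]] with Q = [[1,1],[1,0]].
n = 249 = 11111001₂. Square-and-multiply, entries mod 743:
Q^1 = [[1,1],[1,0]]
Q^3 = (Q^1)²·Q = [[3,2],[2,1]]
Q^7 = (Q^3)²·Q = [[21,13],[13,8]]
Q^15 = (Q^7)²·Q = [[244,610],[610,377]]
Q^31 = (Q^15)²·Q = [[576,696],[696,623]]
Q^62 = (Q^31)² = [[378,115],[115,263]]
Q^124 = (Q^62)² = [[79,158],[158,664]]
Q^249 = (Q^124)²·Q = [[742,742],[742,0]]
F_249 mod 743 = Q^249[0][1] = 742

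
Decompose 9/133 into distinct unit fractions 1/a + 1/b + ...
1/15 + 1/998 + 1/1991010

Greedy algorithm:
9/133: ceiling(133/9) = 15, use 1/15
2/1995: ceiling(1995/2) = 998, use 1/998
1/1991010: ceiling(1991010/1) = 1991010, use 1/1991010
Result: 9/133 = 1/15 + 1/998 + 1/1991010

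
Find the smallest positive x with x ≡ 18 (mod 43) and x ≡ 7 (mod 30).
577

Using Chinese Remainder Theorem:
M = 43 × 30 = 1290
M1 = 30, M2 = 43
y1 = 30^(-1) mod 43 = 33
y2 = 43^(-1) mod 30 = 7
x = (18×30×33 + 7×43×7) mod 1290 = 577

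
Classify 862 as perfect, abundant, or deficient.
deficient

Proper divisors of 862: sum = 1 + 2 + 431 = 434
Since 434 < 862, 862 is deficient.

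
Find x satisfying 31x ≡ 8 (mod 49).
x ≡ 5 (mod 49)

gcd(31, 49) = 1, which divides 8, so solutions exist.
Find 31^(-1) mod 49 by the extended Euclidean algorithm:
49 = 1 × 31 + 18  ⟹  18 = (1)·49 + (-1)·31
31 = 1 × 18 + 13  ⟹  13 = (-1)·49 + (2)·31
18 = 1 × 13 + 5  ⟹  5 = (2)·49 + (-3)·31
13 = 2 × 5 + 3  ⟹  3 = (-5)·49 + (8)·31
5 = 1 × 3 + 2  ⟹  2 = (7)·49 + (-11)·31
3 = 1 × 2 + 1  ⟹  1 = (-12)·49 + (19)·31
So (19)·31 ≡ 1 (mod 49), i.e. 31^(-1) ≡ 19 (mod 49).
x ≡ 19 × 8 = 152 ≡ 5 (mod 49).
Check: 31 × 5 = 155 ≡ 8 (mod 49).
Unique solution: x ≡ 5 (mod 49)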